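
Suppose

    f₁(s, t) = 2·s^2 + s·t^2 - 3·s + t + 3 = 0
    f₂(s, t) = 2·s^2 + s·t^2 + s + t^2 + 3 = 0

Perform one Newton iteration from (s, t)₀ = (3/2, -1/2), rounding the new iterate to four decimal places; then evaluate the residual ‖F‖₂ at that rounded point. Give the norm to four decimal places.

At (3/2, -1/2): F = (2.8750, 9.6250).
Jacobian J = [[4·s + t^2 - 3, 2·s·t + 1], [4·s + t^2 + 1, 2·s·t + 2·t]].
At the point, J = [[3.2500, -0.5000], [7.2500, -2.5000]] (det J = -4.5000).
Solving J·Δ = −F gives Δ = (-0.5278, 2.3194).
Then the next iterate is (s, t)₁ = (0.9722, 1.8194).
Re-evaluating at (0.9722, 1.8194): F = (7.011338, 12.390954), so ‖F‖₂ = 14.2371.

14.2371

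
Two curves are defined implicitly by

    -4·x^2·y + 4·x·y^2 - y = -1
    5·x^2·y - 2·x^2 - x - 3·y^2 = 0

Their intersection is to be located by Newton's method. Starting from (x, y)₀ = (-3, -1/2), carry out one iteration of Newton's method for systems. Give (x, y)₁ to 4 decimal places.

At (-3, -1/2): F = (16.5000, -38.2500).
Jacobian J = [[-8·x·y + 4·y^2, -4·x^2 + 8·x·y - 1], [10·x·y - 4·x - 1, 5·x^2 - 6·y]].
At the point, J = [[-11.0000, -25.0000], [26.0000, 48.0000]] (det J = 122.0000).
Solving J·Δ = −F gives Δ = (1.3463, 0.0676).
Then the next iterate is (x, y)₁ = (-1.6537, -0.4324).

(-1.6537, -0.4324)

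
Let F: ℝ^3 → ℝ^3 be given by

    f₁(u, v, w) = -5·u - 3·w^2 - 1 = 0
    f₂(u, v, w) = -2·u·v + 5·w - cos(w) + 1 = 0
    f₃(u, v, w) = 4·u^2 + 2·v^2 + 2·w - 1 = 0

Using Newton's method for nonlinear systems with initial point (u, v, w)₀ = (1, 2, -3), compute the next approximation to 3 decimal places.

(-10.606, 13.328, -4.390)

At (1, 2, -3): F = (-33.000, -17.01001, 5.000).
Jacobian J = [[-5, 0, -6·w], [-2·v, -2·u, sin(w) + 5], [8·u, 4·v, 2]].
At the point, J = [[-5.000, 0.000, 18.000], [-4.000, -2.000, 4.85888], [8.000, 8.000, 2.000]] (det J = -73.64480).
Solving J·Δ = −F gives Δ = (-11.606, 11.328, -1.390).
Then the next iterate is (u, v, w)₁ = (-10.606, 13.328, -4.390).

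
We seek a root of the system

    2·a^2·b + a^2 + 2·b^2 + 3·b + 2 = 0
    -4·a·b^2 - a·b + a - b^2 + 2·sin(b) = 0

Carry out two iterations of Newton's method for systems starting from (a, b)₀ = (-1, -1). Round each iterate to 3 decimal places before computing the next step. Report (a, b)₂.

(-0.952, -1.179)

At (-1, -1): F = (0.000, -0.68294).
Jacobian J = [[4·a·b + 2·a, 2·a^2 + 4·b + 3], [-4·b^2 - b + 1, -8·a·b - a - 2·b + 2·cos(b)]].
At the point, J = [[2.000, 1.000], [-2.000, -3.91940]] (det J = -5.83879).
Solving J·Δ = −F gives Δ = (0.117, -0.234).
Then the next iterate is (a, b)₁ = (-0.883, -1.234).
Round to (-0.883, -1.234) and repeat: F = (0.19893, -0.00464), J = [[2.59249, -0.37662], [-3.85702, -4.70505]].
Δ = (-0.069, 0.055), so (a, b)₂ = (-0.952, -1.179).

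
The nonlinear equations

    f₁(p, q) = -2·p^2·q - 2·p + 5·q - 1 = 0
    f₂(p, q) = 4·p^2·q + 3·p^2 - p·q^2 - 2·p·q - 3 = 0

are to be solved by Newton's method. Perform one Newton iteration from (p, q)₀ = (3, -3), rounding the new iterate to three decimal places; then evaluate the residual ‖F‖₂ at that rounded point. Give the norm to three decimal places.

At (3, -3): F = (32.000, -93.000).
Jacobian J = [[-4·p·q - 2, -2·p^2 + 5], [8·p·q + 6·p - q^2 - 2·q, 4·p^2 - 2·p·q - 2·p]].
At the point, J = [[34.000, -13.000], [-57.000, 48.000]] (det J = 891.000).
Solving J·Δ = −F gives Δ = (-0.367, 1.502).
Then the next iterate is (p, q)₁ = (2.633, -1.498).
Re-evaluating at (2.633, -1.498): F = (7.01434, -21.76260), so ‖F‖₂ = 22.865.

22.865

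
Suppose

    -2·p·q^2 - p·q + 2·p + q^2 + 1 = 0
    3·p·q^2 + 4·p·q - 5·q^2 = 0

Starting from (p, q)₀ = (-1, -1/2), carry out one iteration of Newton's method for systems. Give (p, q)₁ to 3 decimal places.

(-0.455, -0.330)

At (-1, -1/2): F = (-0.750, 0.000).
Jacobian J = [[-2·q^2 - q + 2, -4·p·q - p + 2·q], [3·q^2 + 4·q, 6·p·q + 4·p - 10·q]].
At the point, J = [[2.000, -2.000], [-1.250, 4.000]] (det J = 5.500).
Solving J·Δ = −F gives Δ = (0.545, 0.170).
Then the next iterate is (p, q)₁ = (-0.455, -0.330).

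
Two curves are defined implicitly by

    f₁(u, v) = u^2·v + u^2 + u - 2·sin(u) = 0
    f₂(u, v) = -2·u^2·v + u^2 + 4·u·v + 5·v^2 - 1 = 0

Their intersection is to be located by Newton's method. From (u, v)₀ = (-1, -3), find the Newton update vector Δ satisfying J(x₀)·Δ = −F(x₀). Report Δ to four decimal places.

(-0.1354, 1.8478)

At (-1, -3): F = (-1.317058, 63.0000).
Jacobian J = [[2·u·v + 2·u - 2·cos(u) + 1, u^2], [-4·u·v + 2·u + 4·v, -2·u^2 + 4·u + 10·v]].
At the point, J = [[3.919395, 1.0000], [-26.0000, -36.0000]] (det J = -115.098234).
Solving J·Δ = −F gives Δ = (-0.1354, 1.8478).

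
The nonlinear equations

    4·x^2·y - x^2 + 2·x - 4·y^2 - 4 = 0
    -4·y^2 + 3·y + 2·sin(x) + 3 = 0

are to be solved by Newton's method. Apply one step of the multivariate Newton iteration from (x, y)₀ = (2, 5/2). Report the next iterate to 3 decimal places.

At (2, 5/2): F = (11.000, -12.68141).
Jacobian J = [[8·x·y - 2·x + 2, 4·x^2 - 8·y], [2·cos(x), -8·y + 3]].
At the point, J = [[38.000, -4.000], [-0.83229, -17.000]] (det J = -649.32917).
Solving J·Δ = −F gives Δ = (-0.366, -0.728).
Then the next iterate is (x, y)₁ = (1.634, 1.772).

(1.634, 1.772)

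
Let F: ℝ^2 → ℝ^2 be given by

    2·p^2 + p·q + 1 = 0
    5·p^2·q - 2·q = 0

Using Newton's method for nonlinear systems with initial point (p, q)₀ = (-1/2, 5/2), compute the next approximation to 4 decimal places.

At (-1/2, 5/2): F = (0.2500, -1.8750).
Jacobian J = [[4·p + q, p], [10·p·q, 5·p^2 - 2]].
At the point, J = [[0.5000, -0.5000], [-12.5000, -0.7500]] (det J = -6.6250).
Solving J·Δ = −F gives Δ = (-0.1698, 0.3302).
Then the next iterate is (p, q)₁ = (-0.6698, 2.8302).

(-0.6698, 2.8302)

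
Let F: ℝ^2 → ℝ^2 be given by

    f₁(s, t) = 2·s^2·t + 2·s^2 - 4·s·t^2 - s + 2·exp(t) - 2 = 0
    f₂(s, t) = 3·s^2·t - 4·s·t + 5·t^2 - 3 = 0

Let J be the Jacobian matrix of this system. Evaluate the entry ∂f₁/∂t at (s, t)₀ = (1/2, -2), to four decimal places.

∂f₁/∂t = 2·s^2 - 8·s·t + 2·exp(t).
At (1/2, -2) this is 8.7707.

8.7707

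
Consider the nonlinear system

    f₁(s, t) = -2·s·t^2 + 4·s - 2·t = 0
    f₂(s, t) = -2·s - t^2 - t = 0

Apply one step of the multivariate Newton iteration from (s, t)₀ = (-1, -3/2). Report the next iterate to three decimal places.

(0.000, -1.125)

At (-1, -3/2): F = (3.500, 1.250).
Jacobian J = [[-2·t^2 + 4, -4·s·t - 2], [-2, -2·t - 1]].
At the point, J = [[-0.500, -8.000], [-2.000, 2.000]] (det J = -17.000).
Solving J·Δ = −F gives Δ = (1.000, 0.375).
Then the next iterate is (s, t)₁ = (0.000, -1.125).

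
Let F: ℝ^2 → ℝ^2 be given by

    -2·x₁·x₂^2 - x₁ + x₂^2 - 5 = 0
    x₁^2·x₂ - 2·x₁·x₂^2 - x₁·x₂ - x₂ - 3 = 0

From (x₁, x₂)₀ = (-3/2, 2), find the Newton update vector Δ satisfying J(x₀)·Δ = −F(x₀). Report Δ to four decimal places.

(0.3864, -0.5639)

At (-3/2, 2): F = (12.5000, 14.5000).
Jacobian J = [[-2·x₂^2 - 1, -4·x₁·x₂ + 2·x₂], [2·x₁·x₂ - 2·x₂^2 - x₂, x₁^2 - 4·x₁·x₂ - x₁ - 1]].
At the point, J = [[-9.0000, 16.0000], [-16.0000, 14.7500]] (det J = 123.2500).
Solving J·Δ = −F gives Δ = (0.3864, -0.5639).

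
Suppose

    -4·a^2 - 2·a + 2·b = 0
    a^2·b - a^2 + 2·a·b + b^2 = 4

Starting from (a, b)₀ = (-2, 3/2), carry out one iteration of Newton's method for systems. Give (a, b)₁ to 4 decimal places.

(-1.6125, 3.2875)

At (-2, 3/2): F = (-9.0000, -5.7500).
Jacobian J = [[-8·a - 2, 2], [2·a·b - 2·a + 2·b, a^2 + 2·a + 2·b]].
At the point, J = [[14.0000, 2.0000], [1.0000, 3.0000]] (det J = 40.0000).
Solving J·Δ = −F gives Δ = (0.3875, 1.7875).
Then the next iterate is (a, b)₁ = (-1.6125, 3.2875).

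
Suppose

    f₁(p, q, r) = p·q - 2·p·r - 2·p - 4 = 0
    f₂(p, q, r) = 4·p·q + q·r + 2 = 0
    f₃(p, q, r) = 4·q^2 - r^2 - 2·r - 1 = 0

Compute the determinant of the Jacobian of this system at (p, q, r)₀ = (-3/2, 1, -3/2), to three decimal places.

71.000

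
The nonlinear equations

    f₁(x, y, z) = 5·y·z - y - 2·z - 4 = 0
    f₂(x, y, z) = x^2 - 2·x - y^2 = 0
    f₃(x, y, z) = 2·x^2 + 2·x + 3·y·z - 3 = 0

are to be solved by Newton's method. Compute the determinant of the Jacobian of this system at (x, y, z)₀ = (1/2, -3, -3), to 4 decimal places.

J = [[0, 5·z - 1, 5·y - 2], [2·x - 2, -2·y, 0], [4·x + 2, 3·z, 3·y]].
At the point, J = [[0.0000, -16.0000, -17.0000], [-1.0000, 6.0000, 0.0000], [4.0000, -9.0000, -9.0000]].
det J = 399.0000.

399.0000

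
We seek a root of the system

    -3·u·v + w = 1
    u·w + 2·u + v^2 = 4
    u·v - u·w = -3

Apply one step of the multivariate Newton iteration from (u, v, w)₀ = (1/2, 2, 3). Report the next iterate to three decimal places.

(1.103, 0.353, 5.147)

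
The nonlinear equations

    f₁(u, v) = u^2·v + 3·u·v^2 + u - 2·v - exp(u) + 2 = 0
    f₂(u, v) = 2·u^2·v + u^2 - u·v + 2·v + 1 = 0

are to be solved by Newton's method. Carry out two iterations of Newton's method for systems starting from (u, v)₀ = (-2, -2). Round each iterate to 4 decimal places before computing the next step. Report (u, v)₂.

(-1.8205, 1.6393)

At (-2, -2): F = (-28.135335, -19.0000).
Jacobian J = [[2·u·v + 3·v^2 - exp(u) + 1, u^2 + 6·u·v - 2], [4·u·v + 2·u - v, 2·u^2 - u + 2]].
At the point, J = [[20.864665, 26.0000], [14.0000, 12.0000]] (det J = -113.624023).
Solving J·Δ = −F gives Δ = (1.3763, -0.0223).
Then the next iterate is (u, v)₁ = (-0.6237, -2.0223).
Round to (-0.6237, -2.0223) and repeat: F = (-3.553968, -5.490263), J = [[15.255751, 5.956853], [5.820134, 3.401703]].
Δ = (-1.1968, 3.6616), so (u, v)₂ = (-1.8205, 1.6393).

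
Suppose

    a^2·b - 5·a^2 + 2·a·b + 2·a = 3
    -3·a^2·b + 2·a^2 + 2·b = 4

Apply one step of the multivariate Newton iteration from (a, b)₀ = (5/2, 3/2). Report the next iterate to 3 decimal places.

At (5/2, 3/2): F = (-12.375, -16.625).
Jacobian J = [[2·a·b - 10·a + 2·b + 2, a^2 + 2·a], [-6·a·b + 4·a, -3·a^2 + 2]].
At the point, J = [[-12.500, 11.250], [-12.500, -16.750]] (det J = 350.000).
Solving J·Δ = −F gives Δ = (-1.127, -0.152).
Then the next iterate is (a, b)₁ = (1.373, 1.348).

(1.373, 1.348)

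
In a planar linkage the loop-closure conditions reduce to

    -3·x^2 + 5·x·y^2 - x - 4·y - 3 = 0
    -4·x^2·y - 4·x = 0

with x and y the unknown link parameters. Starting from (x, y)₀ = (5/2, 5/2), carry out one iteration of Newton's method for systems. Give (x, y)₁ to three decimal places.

At (5/2, 5/2): F = (43.875, -72.500).
Jacobian J = [[-6·x + 5·y^2 - 1, 10·x·y - 4], [-8·x·y - 4, -4·x^2]].
At the point, J = [[15.250, 58.500], [-54.000, -25.000]] (det J = 2777.750).
Solving J·Δ = −F gives Δ = (-1.132, -0.455).
Then the next iterate is (x, y)₁ = (1.368, 2.045).

(1.368, 2.045)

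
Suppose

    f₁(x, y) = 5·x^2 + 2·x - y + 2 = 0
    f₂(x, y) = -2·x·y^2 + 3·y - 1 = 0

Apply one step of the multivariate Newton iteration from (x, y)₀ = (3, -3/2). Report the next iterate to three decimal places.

At (3, -3/2): F = (54.500, -19.000).
Jacobian J = [[10·x + 2, -1], [-2·y^2, -4·x·y + 3]].
At the point, J = [[32.000, -1.000], [-4.500, 21.000]] (det J = 667.500).
Solving J·Δ = −F gives Δ = (-1.686, 0.543).
Then the next iterate is (x, y)₁ = (1.314, -0.957).

(1.314, -0.957)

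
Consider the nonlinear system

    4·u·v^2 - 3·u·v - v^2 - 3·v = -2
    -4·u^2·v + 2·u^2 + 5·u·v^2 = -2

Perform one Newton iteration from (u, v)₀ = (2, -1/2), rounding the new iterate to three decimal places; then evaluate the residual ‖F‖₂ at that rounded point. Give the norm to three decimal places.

7.338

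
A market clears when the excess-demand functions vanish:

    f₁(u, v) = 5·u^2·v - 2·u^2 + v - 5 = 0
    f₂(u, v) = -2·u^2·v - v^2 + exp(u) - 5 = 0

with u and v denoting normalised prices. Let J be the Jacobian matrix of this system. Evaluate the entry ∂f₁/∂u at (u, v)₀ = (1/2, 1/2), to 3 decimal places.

0.500

∂f₁/∂u = 10·u·v - 4·u.
At (1/2, 1/2) this is 0.500.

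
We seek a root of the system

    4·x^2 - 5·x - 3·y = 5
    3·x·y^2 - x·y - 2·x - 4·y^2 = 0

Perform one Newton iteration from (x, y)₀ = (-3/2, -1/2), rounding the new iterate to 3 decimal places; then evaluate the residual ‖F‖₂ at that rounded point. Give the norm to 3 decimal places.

2.296

At (-3/2, -1/2): F = (13.000, 0.125).
Jacobian J = [[8·x - 5, -3], [3·y^2 - y - 2, 6·x·y - x - 8·y]].
At the point, J = [[-17.000, -3.000], [-0.750, 10.000]] (det J = -172.250).
Solving J·Δ = −F gives Δ = (0.757, 0.044).
Then the next iterate is (x, y)₁ = (-0.743, -0.456).
Re-evaluating at (-0.743, -0.456): F = (2.29120, -0.14804), so ‖F‖₂ = 2.296.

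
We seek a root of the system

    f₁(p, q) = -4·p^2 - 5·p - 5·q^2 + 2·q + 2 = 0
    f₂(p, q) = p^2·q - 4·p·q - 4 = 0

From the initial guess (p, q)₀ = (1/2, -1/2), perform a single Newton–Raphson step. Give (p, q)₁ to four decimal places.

(-4.9167, -6.9286)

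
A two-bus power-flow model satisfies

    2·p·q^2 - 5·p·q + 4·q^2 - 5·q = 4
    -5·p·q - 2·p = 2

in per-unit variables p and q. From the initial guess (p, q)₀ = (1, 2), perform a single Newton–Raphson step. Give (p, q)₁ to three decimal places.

(-0.101, 1.843)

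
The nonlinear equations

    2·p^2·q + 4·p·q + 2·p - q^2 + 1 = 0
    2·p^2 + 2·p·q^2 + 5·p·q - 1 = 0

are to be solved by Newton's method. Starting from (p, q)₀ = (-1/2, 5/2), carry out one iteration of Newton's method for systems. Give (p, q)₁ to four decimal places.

At (-1/2, 5/2): F = (-10.0000, -13.0000).
Jacobian J = [[4·p·q + 4·q + 2, 2·p^2 + 4·p - 2·q], [4·p + 2·q^2 + 5·q, 4·p·q + 5·p]].
At the point, J = [[7.0000, -6.5000], [23.0000, -7.5000]] (det J = 97.0000).
Solving J·Δ = −F gives Δ = (0.0979, -1.4330).
Then the next iterate is (p, q)₁ = (-0.4021, 1.0670).

(-0.4021, 1.0670)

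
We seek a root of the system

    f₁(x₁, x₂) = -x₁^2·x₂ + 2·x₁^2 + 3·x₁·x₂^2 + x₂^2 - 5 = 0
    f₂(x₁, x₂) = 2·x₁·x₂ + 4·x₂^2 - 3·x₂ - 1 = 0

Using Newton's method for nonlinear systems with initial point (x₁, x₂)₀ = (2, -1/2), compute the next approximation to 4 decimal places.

(1.4046, -0.4682)

At (2, -1/2): F = (6.7500, -0.5000).
Jacobian J = [[-2·x₁·x₂ + 4·x₁ + 3·x₂^2, -x₁^2 + 6·x₁·x₂ + 2·x₂], [2·x₂, 2·x₁ + 8·x₂ - 3]].
At the point, J = [[10.7500, -11.0000], [-1.0000, -3.0000]] (det J = -43.2500).
Solving J·Δ = −F gives Δ = (-0.5954, 0.0318).
Then the next iterate is (x₁, x₂)₁ = (1.4046, -0.4682).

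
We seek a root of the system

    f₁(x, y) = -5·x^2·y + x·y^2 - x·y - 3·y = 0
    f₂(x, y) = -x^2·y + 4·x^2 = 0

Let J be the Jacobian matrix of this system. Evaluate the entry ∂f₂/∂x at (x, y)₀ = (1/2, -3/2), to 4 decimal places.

5.5000

∂f₂/∂x = -2·x·y + 8·x.
At (1/2, -3/2) this is 5.5000.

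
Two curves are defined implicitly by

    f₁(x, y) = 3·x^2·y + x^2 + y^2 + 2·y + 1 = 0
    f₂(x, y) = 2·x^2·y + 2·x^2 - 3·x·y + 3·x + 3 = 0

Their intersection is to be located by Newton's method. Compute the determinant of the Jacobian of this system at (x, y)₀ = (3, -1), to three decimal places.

-270.000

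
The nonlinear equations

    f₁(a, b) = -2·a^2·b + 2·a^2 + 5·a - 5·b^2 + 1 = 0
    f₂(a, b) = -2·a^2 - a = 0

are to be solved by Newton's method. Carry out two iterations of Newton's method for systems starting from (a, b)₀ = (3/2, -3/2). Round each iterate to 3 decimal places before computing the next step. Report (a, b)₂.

(0.231, -0.589)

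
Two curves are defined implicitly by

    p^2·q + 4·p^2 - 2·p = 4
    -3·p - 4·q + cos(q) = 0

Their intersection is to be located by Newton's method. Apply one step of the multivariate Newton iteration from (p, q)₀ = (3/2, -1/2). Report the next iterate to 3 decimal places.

At (3/2, -1/2): F = (0.875, -1.62242).
Jacobian J = [[2·p·q + 8·p - 2, p^2], [-3, -sin(q) - 4]].
At the point, J = [[8.500, 2.250], [-3.000, -3.52057]] (det J = -23.17488).
Solving J·Δ = −F gives Δ = (0.025, -0.482).
Then the next iterate is (p, q)₁ = (1.525, -0.982).

(1.525, -0.982)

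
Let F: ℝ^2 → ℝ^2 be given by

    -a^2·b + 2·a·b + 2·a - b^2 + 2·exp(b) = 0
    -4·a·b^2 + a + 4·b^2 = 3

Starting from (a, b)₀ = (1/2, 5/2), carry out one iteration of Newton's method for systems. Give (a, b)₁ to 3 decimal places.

(0.483, 1.460)

At (1/2, 5/2): F = (20.98999, 10.000).
Jacobian J = [[-2·a·b + 2·b + 2, -a^2 + 2·a - 2·b + 2·exp(b)], [-4·b^2 + 1, -8·a·b + 8·b]].
At the point, J = [[4.500, 20.11499], [-24.000, 10.000]] (det J = 527.75971).
Solving J·Δ = −F gives Δ = (-0.017, -1.040).
Then the next iterate is (a, b)₁ = (0.483, 1.460).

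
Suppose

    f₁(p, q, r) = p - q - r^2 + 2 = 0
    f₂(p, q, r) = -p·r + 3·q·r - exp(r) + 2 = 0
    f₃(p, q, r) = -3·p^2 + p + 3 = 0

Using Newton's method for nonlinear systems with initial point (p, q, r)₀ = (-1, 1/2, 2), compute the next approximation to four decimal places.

At (-1, 1/2, 2): F = (-3.5000, -0.389056, -1.0000).
Jacobian J = [[1, -1, -2·r], [-r, 3·r, -p + 3·q - exp(r)], [-6·p + 1, 0, 0]].
At the point, J = [[1.0000, -1.0000, -4.0000], [-2.0000, 6.0000, -4.889056], [7.0000, 0.0000, 0.0000]] (det J = 202.223393).
Solving J·Δ = −F gives Δ = (0.1429, -0.4747, -0.7206).
Then the next iterate is (p, q, r)₁ = (-0.8571, 0.0253, 1.2794).

(-0.8571, 0.0253, 1.2794)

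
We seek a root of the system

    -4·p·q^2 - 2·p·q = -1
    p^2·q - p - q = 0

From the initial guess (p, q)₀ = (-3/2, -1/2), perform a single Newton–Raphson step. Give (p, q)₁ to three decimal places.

(-4.083, -0.167)

At (-3/2, -1/2): F = (1.000, 0.875).
Jacobian J = [[-4·q^2 - 2·q, -8·p·q - 2·p], [2·p·q - 1, p^2 - 1]].
At the point, J = [[0.000, -3.000], [0.500, 1.250]] (det J = 1.500).
Solving J·Δ = −F gives Δ = (-2.583, 0.333).
Then the next iterate is (p, q)₁ = (-4.083, -0.167).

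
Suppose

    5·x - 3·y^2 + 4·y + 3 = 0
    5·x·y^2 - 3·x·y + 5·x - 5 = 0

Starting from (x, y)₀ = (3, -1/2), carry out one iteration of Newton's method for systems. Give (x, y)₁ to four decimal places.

At (3, -1/2): F = (15.2500, 18.2500).
Jacobian J = [[5, -6·y + 4], [5·y^2 - 3·y + 5, 10·x·y - 3·x]].
At the point, J = [[5.0000, 7.0000], [7.7500, -24.0000]] (det J = -174.2500).
Solving J·Δ = −F gives Δ = (-2.8336, -0.1546).
Then the next iterate is (x, y)₁ = (0.1664, -0.6546).

(0.1664, -0.6546)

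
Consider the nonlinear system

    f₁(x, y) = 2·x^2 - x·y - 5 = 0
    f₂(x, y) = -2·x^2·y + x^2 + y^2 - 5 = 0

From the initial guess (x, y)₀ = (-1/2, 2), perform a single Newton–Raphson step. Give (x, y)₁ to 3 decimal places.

(-1.234, 3.129)

At (-1/2, 2): F = (-3.500, -1.750).
Jacobian J = [[4·x - y, -x], [-4·x·y + 2·x, -2·x^2 + 2·y]].
At the point, J = [[-4.000, 0.500], [3.000, 3.500]] (det J = -15.500).
Solving J·Δ = −F gives Δ = (-0.734, 1.129).
Then the next iterate is (x, y)₁ = (-1.234, 3.129).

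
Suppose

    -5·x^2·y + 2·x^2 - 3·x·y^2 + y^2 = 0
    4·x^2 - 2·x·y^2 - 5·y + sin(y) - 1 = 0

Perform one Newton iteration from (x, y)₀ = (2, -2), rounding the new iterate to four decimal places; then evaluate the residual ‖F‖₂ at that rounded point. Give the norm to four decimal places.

7.4602

At (2, -2): F = (28.0000, 8.090703).
Jacobian J = [[-10·x·y + 4·x - 3·y^2, -5·x^2 - 6·x·y + 2·y], [8·x - 2·y^2, -4·x·y + cos(y) - 5]].
At the point, J = [[36.0000, 0.0000], [8.0000, 10.583853]] (det J = 381.018714).
Solving J·Δ = −F gives Δ = (-0.7778, -0.1765).
Then the next iterate is (x, y)₁ = (1.2222, -2.1765).
Re-evaluating at (1.2222, -2.1765): F = (6.611438, 3.455995), so ‖F‖₂ = 7.4602.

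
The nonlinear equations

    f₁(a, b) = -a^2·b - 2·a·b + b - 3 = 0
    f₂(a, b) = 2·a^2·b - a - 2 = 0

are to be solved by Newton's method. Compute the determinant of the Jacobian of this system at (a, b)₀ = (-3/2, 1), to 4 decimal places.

J = [[-2·a·b - 2·b, -a^2 - 2·a + 1], [4·a·b - 1, 2·a^2]].
At the point, J = [[1.0000, 1.7500], [-7.0000, 4.5000]].
det J = 16.7500.

16.7500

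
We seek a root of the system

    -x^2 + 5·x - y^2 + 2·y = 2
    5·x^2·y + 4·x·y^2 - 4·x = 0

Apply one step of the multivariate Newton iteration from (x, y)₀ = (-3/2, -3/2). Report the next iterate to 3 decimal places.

At (-3/2, -3/2): F = (-17.000, -24.375).
Jacobian J = [[-2·x + 5, -2·y + 2], [10·x·y + 4·y^2 - 4, 5·x^2 + 8·x·y]].
At the point, J = [[8.000, 5.000], [27.500, 29.250]] (det J = 96.500).
Solving J·Δ = −F gives Δ = (3.890, -2.824).
Then the next iterate is (x, y)₁ = (2.390, -4.324).

(2.390, -4.324)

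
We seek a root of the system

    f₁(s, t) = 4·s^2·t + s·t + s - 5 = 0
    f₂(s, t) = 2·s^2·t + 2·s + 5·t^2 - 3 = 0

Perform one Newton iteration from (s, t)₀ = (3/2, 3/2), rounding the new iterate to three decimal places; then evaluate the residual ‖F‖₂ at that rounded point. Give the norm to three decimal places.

4.737

At (3/2, 3/2): F = (12.250, 18.000).
Jacobian J = [[8·s·t + t + 1, 4·s^2 + s], [4·s·t + 2, 2·s^2 + 10·t]].
At the point, J = [[20.500, 10.500], [11.000, 19.500]] (det J = 284.250).
Solving J·Δ = −F gives Δ = (-0.175, -0.824).
Then the next iterate is (s, t)₁ = (1.325, 0.676).
Re-evaluating at (1.325, 0.676): F = (1.96791, 4.30849), so ‖F‖₂ = 4.737.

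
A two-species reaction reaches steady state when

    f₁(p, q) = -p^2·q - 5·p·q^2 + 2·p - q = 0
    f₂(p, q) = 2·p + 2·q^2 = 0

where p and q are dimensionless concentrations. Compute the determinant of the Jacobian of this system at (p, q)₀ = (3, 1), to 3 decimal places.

44.000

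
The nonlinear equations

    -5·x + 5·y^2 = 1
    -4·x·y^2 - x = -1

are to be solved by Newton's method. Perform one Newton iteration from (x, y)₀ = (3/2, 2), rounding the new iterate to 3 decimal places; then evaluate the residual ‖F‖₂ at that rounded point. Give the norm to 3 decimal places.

7.520

At (3/2, 2): F = (11.500, -24.500).
Jacobian J = [[-5, 10·y], [-4·y^2 - 1, -8·x·y]].
At the point, J = [[-5.000, 20.000], [-17.000, -24.000]] (det J = 460.000).
Solving J·Δ = −F gives Δ = (-0.465, -0.691).
Then the next iterate is (x, y)₁ = (1.035, 1.309).
Re-evaluating at (1.035, 1.309): F = (2.39240, -7.12881), so ‖F‖₂ = 7.520.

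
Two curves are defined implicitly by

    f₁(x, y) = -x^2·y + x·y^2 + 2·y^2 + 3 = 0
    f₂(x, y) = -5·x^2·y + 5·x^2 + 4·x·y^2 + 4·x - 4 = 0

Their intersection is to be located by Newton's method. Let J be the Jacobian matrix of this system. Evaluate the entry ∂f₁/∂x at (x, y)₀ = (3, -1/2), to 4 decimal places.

3.2500

∂f₁/∂x = -2·x·y + y^2.
At (3, -1/2) this is 3.2500.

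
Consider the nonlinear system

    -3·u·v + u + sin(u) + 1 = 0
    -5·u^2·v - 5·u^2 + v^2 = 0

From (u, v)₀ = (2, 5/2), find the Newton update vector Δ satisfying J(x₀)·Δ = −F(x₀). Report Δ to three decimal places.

At (2, 5/2): F = (-11.09070, -63.750).
Jacobian J = [[-3·v + cos(u) + 1, -3·u], [-10·u·v - 10·u, -5·u^2 + 2·v]].
At the point, J = [[-6.91615, -6.000], [-70.000, -15.000]] (det J = -316.25780).
Solving J·Δ = −F gives Δ = (-0.683, -1.061).

(-0.683, -1.061)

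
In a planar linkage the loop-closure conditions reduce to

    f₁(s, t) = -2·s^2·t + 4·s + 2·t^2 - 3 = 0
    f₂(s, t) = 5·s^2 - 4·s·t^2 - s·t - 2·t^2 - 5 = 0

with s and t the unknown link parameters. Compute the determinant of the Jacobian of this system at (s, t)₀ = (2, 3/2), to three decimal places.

J = [[-4·s·t + 4, -2·s^2 + 4·t], [10·s - 4·t^2 - t, -8·s·t - s - 4·t]].
At the point, J = [[-8.000, -2.000], [9.500, -32.000]].
det J = 275.000.

275.000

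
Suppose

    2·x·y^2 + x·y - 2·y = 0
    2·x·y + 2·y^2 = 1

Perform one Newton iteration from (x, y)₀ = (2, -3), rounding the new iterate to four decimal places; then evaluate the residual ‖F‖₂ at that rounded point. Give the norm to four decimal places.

11.0768

At (2, -3): F = (36.0000, 5.0000).
Jacobian J = [[2·y^2 + y, 4·x·y + x - 2], [2·y, 2·x + 4·y]].
At the point, J = [[15.0000, -24.0000], [-6.0000, -8.0000]] (det J = -264.0000).
Solving J·Δ = −F gives Δ = (-0.6364, 1.1023).
Then the next iterate is (x, y)₁ = (1.3636, -1.8977).
Re-evaluating at (1.3636, -1.8977): F = (11.029067, 1.027123), so ‖F‖₂ = 11.0768.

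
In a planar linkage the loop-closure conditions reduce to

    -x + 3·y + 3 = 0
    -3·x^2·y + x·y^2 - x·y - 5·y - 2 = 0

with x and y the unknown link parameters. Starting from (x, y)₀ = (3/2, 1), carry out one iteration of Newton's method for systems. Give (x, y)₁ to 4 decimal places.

At (3/2, 1): F = (4.5000, -13.7500).
Jacobian J = [[-1, 3], [-6·x·y + y^2 - y, -3·x^2 + 2·x·y - x - 5]].
At the point, J = [[-1.0000, 3.0000], [-9.0000, -10.2500]] (det J = 37.2500).
Solving J·Δ = −F gives Δ = (0.1309, -1.4564).
Then the next iterate is (x, y)₁ = (1.6309, -0.4564).

(1.6309, -0.4564)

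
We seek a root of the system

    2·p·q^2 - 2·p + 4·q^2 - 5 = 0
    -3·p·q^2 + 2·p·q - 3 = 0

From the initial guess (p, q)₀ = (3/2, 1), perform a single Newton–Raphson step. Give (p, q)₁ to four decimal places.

At (3/2, 1): F = (-1.0000, -4.5000).
Jacobian J = [[2·q^2 - 2, 4·p·q + 8·q], [-3·q^2 + 2·q, -6·p·q + 2·p]].
At the point, J = [[0.0000, 14.0000], [-1.0000, -6.0000]] (det J = 14.0000).
Solving J·Δ = −F gives Δ = (-4.9286, 0.0714).
Then the next iterate is (p, q)₁ = (-3.4286, 1.0714).

(-3.4286, 1.0714)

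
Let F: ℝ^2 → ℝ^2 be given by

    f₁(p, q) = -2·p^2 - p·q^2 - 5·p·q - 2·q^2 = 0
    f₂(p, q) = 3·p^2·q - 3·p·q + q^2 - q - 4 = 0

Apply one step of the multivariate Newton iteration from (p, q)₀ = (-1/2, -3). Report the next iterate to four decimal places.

At (-1/2, -3): F = (-21.5000, 1.2500).
Jacobian J = [[-4·p - q^2 - 5·q, -2·p·q - 5·p - 4·q], [6·p·q - 3·q, 3·p^2 - 3·p + 2·q - 1]].
At the point, J = [[8.0000, 11.5000], [18.0000, -4.7500]] (det J = -245.0000).
Solving J·Δ = −F gives Δ = (0.3582, 1.6204).
Then the next iterate is (p, q)₁ = (-0.1418, -1.3796).

(-0.1418, -1.3796)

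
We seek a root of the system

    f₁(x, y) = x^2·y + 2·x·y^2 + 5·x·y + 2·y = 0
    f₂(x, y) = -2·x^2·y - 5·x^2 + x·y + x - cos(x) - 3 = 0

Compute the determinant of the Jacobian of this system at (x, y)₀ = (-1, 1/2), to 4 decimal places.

J = [[2·x·y + 2·y^2 + 5·y, x^2 + 4·x·y + 5·x + 2], [-4·x·y - 10·x + y + sin(x) + 1, -2·x^2 + x]].
At the point, J = [[2.0000, -4.0000], [12.658529, -3.0000]].
det J = 44.6341.

44.6341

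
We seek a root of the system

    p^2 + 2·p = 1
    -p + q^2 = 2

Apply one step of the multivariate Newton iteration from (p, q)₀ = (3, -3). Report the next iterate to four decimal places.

At (3, -3): F = (14.0000, 4.0000).
Jacobian J = [[2·p + 2, 0], [-1, 2·q]].
At the point, J = [[8.0000, 0.0000], [-1.0000, -6.0000]] (det J = -48.0000).
Solving J·Δ = −F gives Δ = (-1.7500, 0.9583).
Then the next iterate is (p, q)₁ = (1.2500, -2.0417).

(1.2500, -2.0417)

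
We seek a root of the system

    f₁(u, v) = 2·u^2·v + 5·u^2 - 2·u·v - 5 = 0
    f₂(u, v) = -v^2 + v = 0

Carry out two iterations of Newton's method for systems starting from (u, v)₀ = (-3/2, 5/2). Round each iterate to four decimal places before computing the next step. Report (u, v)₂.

(-0.7585, 1.1489)

At (-3/2, 5/2): F = (25.0000, -3.7500).
Jacobian J = [[4·u·v + 10·u - 2·v, 2·u^2 - 2·u], [0, -2·v + 1]].
At the point, J = [[-35.0000, 7.5000], [0.0000, -4.0000]] (det J = 140.0000).
Solving J·Δ = −F gives Δ = (0.5134, -0.9375).
Then the next iterate is (u, v)₁ = (-0.9866, 1.5625).
Round to (-0.9866, 1.5625) and repeat: F = (5.991834, -0.878906), J = [[-19.157250, 3.919959], [0.0000, -2.1250]].
Δ = (0.2281, -0.4136), so (u, v)₂ = (-0.7585, 1.1489).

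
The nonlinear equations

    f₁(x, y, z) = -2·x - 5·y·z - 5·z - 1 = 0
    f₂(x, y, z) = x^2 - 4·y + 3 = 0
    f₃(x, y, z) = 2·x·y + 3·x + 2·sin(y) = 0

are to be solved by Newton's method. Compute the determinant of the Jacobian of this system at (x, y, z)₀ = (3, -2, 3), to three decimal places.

J = [[-2, -5·z, -5·y - 5], [2·x, -4, 0], [2·y + 3, 2·x + 2·cos(y), 0]].
At the point, J = [[-2.000, -15.000, 5.000], [6.000, -4.000, 0.000], [-1.000, 5.16771, 0.000]].
det J = 135.031.

135.031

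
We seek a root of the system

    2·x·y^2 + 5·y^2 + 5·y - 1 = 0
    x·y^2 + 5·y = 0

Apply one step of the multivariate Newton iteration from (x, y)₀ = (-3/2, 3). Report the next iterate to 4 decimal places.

(-2.1822, 1.8400)

At (-3/2, 3): F = (32.0000, 1.5000).
Jacobian J = [[2·y^2, 4·x·y + 10·y + 5], [y^2, 2·x·y + 5]].
At the point, J = [[18.0000, 17.0000], [9.0000, -4.0000]] (det J = -225.0000).
Solving J·Δ = −F gives Δ = (-0.6822, -1.1600).
Then the next iterate is (x, y)₁ = (-2.1822, 1.8400).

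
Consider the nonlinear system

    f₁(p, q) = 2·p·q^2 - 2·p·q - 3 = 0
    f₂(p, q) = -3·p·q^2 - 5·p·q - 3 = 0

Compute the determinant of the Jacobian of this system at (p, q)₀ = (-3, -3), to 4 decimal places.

J = [[2·q^2 - 2·q, 4·p·q - 2·p], [-3·q^2 - 5·q, -6·p·q - 5·p]].
At the point, J = [[24.0000, 42.0000], [-12.0000, -39.0000]].
det J = -432.0000.

-432.0000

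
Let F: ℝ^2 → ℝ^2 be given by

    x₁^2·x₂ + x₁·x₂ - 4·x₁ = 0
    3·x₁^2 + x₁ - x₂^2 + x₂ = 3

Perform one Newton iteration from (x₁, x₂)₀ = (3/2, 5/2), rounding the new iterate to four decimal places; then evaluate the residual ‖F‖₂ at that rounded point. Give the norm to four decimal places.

At (3/2, 5/2): F = (3.3750, 1.5000).
Jacobian J = [[2·x₁·x₂ + x₂ - 4, x₁^2 + x₁], [6·x₁ + 1, -2·x₂ + 1]].
At the point, J = [[6.0000, 3.7500], [10.0000, -4.0000]] (det J = -61.5000).
Solving J·Δ = −F gives Δ = (-0.3110, -0.4024).
Then the next iterate is (x₁, x₂)₁ = (1.1890, 2.0976).
Re-evaluating at (1.1890, 2.0976): F = (0.703468, 0.127837), so ‖F‖₂ = 0.7150.

0.7150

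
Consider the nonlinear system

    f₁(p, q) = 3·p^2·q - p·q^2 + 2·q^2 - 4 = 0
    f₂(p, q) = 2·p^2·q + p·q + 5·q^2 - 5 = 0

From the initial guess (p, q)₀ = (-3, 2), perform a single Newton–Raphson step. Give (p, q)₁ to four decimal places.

(-2.0847, 1.2896)

At (-3, 2): F = (70.0000, 45.0000).
Jacobian J = [[6·p·q - q^2, 3·p^2 - 2·p·q + 4·q], [4·p·q + q, 2·p^2 + p + 10·q]].
At the point, J = [[-40.0000, 47.0000], [-22.0000, 35.0000]] (det J = -366.0000).
Solving J·Δ = −F gives Δ = (0.9153, -0.7104).
Then the next iterate is (p, q)₁ = (-2.0847, 1.2896).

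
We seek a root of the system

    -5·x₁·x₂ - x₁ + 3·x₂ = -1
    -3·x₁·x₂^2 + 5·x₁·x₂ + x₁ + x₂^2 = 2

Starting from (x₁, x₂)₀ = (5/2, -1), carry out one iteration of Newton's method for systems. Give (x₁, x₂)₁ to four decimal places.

(1.7042, -0.4930)

At (5/2, -1): F = (8.0000, -18.5000).
Jacobian J = [[-5·x₂ - 1, -5·x₁ + 3], [-3·x₂^2 + 5·x₂ + 1, -6·x₁·x₂ + 5·x₁ + 2·x₂]].
At the point, J = [[4.0000, -9.5000], [-7.0000, 25.5000]] (det J = 35.5000).
Solving J·Δ = −F gives Δ = (-0.7958, 0.5070).
Then the next iterate is (x₁, x₂)₁ = (1.7042, -0.4930).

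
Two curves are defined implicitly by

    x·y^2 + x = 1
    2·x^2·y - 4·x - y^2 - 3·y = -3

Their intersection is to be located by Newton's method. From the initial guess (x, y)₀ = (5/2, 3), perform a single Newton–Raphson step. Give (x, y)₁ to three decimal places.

(2.208, 1.594)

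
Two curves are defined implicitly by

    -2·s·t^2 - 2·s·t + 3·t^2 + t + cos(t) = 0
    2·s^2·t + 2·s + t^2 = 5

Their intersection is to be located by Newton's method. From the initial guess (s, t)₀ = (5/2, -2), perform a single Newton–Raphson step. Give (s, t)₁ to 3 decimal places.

At (5/2, -2): F = (-0.41615, -21.000).
Jacobian J = [[-2·t^2 - 2·t, -4·s·t - 2·s + 6·t - sin(t) + 1], [4·s·t + 2, 2·s^2 + 2·t]].
At the point, J = [[-4.000, 4.90930], [-18.000, 8.500]] (det J = 54.36735).
Solving J·Δ = −F gives Δ = (-1.831, -1.407).
Then the next iterate is (s, t)₁ = (0.669, -3.407).

(0.669, -3.407)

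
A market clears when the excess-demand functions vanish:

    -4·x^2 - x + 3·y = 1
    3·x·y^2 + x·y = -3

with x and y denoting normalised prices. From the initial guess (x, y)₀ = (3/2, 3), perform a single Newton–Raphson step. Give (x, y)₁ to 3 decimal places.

At (3/2, 3): F = (-2.500, 48.000).
Jacobian J = [[-8·x - 1, 3], [3·y^2 + y, 6·x·y + x]].
At the point, J = [[-13.000, 3.000], [30.000, 28.500]] (det J = -460.500).
Solving J·Δ = −F gives Δ = (-0.467, -1.192).
Then the next iterate is (x, y)₁ = (1.033, 1.808).

(1.033, 1.808)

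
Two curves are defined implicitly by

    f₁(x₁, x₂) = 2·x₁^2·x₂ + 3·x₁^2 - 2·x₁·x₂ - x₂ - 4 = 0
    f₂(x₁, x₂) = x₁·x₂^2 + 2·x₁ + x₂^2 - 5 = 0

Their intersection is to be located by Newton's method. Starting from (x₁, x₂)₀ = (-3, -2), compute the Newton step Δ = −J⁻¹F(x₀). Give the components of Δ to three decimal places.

At (-3, -2): F = (-23.000, -19.000).
Jacobian J = [[4·x₁·x₂ + 6·x₁ - 2·x₂, 2·x₁^2 - 2·x₁ - 1], [x₂^2 + 2, 2·x₁·x₂ + 2·x₂]].
At the point, J = [[10.000, 23.000], [6.000, 8.000]] (det J = -58.000).
Solving J·Δ = −F gives Δ = (4.362, -0.897).

(4.362, -0.897)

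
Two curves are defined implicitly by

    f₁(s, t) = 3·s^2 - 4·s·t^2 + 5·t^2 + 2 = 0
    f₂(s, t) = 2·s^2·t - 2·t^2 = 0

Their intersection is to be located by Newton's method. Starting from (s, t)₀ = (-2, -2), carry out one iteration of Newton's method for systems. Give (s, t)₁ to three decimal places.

At (-2, -2): F = (66.000, -24.000).
Jacobian J = [[6·s - 4·t^2, -8·s·t + 10·t], [4·s·t, 2·s^2 - 4·t]].
At the point, J = [[-28.000, -52.000], [16.000, 16.000]] (det J = 384.000).
Solving J·Δ = −F gives Δ = (0.500, 1.000).
Then the next iterate is (s, t)₁ = (-1.500, -1.000).

(-1.500, -1.000)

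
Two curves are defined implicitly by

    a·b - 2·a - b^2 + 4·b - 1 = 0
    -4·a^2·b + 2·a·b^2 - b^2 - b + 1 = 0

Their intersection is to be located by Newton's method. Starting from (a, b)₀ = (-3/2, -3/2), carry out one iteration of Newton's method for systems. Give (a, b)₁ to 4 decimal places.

(-0.8086, -0.3327)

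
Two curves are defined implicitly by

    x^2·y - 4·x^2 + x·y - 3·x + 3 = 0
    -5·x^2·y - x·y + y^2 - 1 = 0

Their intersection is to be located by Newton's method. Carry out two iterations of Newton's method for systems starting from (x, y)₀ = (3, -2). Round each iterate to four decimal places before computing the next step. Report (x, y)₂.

At (3, -2): F = (-66.0000, 99.0000).
Jacobian J = [[2·x·y - 8·x + y - 3, x^2 + x], [-10·x·y - y, -5·x^2 - x + 2·y]].
At the point, J = [[-41.0000, 12.0000], [62.0000, -52.0000]] (det J = 1388.0000).
Solving J·Δ = −F gives Δ = (-1.6167, -0.0238).
Then the next iterate is (x, y)₁ = (1.3833, -2.0238).
Round to (1.3833, -2.0238) and repeat: F = (-15.476078, 25.258187), J = [[-21.689245, 3.296819], [30.019025, -14.998494]].
Δ = (-0.6576, 0.3678), so (x, y)₂ = (0.7257, -1.6560).

(0.7257, -1.6560)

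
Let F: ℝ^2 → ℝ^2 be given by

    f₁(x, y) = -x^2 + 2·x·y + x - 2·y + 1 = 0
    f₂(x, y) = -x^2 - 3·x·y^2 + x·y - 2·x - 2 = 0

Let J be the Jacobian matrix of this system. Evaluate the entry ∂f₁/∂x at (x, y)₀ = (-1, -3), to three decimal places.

∂f₁/∂x = -2·x + 2·y + 1.
At (-1, -3) this is -3.000.

-3.000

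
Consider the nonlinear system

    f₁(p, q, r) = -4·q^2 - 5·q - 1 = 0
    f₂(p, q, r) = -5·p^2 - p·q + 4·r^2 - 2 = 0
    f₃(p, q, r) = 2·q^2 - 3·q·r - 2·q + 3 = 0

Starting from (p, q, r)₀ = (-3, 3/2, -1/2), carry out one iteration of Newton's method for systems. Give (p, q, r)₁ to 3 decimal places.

At (-3, 3/2, -1/2): F = (-17.500, -41.500, 6.750).
Jacobian J = [[0, -8·q - 5, 0], [-10·p - q, -p, 8·r], [0, 4·q - 3·r - 2, -3·q]].
At the point, J = [[0.000, -17.000, 0.000], [28.500, 3.000, -4.000], [0.000, 5.500, -4.500]] (det J = -2180.250).
Solving J·Δ = −F gives Δ = (1.598, -1.029, 0.242).
Then the next iterate is (p, q, r)₁ = (-1.402, 0.471, -0.258).

(-1.402, 0.471, -0.258)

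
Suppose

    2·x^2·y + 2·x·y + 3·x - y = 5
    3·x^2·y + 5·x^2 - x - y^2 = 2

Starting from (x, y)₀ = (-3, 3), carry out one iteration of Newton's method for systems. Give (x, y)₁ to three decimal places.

At (-3, 3): F = (19.000, 118.000).
Jacobian J = [[4·x·y + 2·y + 3, 2·x^2 + 2·x - 1], [6·x·y + 10·x - 1, 3·x^2 - 2·y]].
At the point, J = [[-27.000, 11.000], [-85.000, 21.000]] (det J = 368.000).
Solving J·Δ = −F gives Δ = (2.443, 4.269).
Then the next iterate is (x, y)₁ = (-0.557, 7.269).

(-0.557, 7.269)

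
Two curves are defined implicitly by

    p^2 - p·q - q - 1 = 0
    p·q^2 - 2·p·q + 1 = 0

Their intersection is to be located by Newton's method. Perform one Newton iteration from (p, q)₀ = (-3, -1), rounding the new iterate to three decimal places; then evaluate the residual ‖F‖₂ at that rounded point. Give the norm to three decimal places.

At (-3, -1): F = (6.000, -8.000).
Jacobian J = [[2·p - q, -p - 1], [q^2 - 2·q, 2·p·q - 2·p]].
At the point, J = [[-5.000, 2.000], [3.000, 12.000]] (det J = -66.000).
Solving J·Δ = −F gives Δ = (1.333, 0.333).
Then the next iterate is (p, q)₁ = (-1.667, -0.667).
Re-evaluating at (-1.667, -0.667): F = (1.334, -1.96541), so ‖F‖₂ = 2.375.

2.375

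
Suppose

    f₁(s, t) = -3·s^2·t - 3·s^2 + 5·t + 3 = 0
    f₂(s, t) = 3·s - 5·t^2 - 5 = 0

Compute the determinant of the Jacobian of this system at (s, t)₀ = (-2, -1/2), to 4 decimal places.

J = [[-6·s·t - 6·s, -3·s^2 + 5], [3, -10·t]].
At the point, J = [[6.0000, -7.0000], [3.0000, 5.0000]].
det J = 51.0000.

51.0000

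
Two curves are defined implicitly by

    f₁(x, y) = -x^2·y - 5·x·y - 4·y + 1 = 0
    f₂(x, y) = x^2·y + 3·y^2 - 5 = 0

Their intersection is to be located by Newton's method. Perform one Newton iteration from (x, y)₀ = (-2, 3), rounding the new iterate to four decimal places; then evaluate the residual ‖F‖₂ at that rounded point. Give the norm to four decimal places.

17.8428

At (-2, 3): F = (7.0000, 34.0000).
Jacobian J = [[-2·x·y - 5·y, -x^2 - 5·x - 4], [2·x·y, x^2 + 6·y]].
At the point, J = [[-3.0000, 2.0000], [-12.0000, 22.0000]] (det J = -42.0000).
Solving J·Δ = −F gives Δ = (2.0476, -0.4286).
Then the next iterate is (x, y)₁ = (0.0476, 2.5714).
Re-evaluating at (0.0476, 2.5714): F = (-9.903419, 14.842120), so ‖F‖₂ = 17.8428.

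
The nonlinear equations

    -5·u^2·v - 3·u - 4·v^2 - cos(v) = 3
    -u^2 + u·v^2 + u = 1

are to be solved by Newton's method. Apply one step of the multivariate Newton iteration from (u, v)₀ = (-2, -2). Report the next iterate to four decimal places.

(-1.5141, -0.6717)

At (-2, -2): F = (27.416147, -15.0000).
Jacobian J = [[-10·u·v - 3, -5·u^2 - 8·v + sin(v)], [-2·u + v^2 + 1, 2·u·v]].
At the point, J = [[-43.0000, -4.909297], [9.0000, 8.0000]] (det J = -299.816323).
Solving J·Δ = −F gives Δ = (0.4859, 1.3283).
Then the next iterate is (u, v)₁ = (-1.5141, -0.6717).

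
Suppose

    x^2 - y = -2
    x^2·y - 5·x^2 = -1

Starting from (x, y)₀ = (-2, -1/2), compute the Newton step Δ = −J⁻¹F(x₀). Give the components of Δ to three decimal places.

(-0.833, 9.833)

At (-2, -1/2): F = (6.500, -21.000).
Jacobian J = [[2·x, -1], [2·x·y - 10·x, x^2]].
At the point, J = [[-4.000, -1.000], [22.000, 4.000]] (det J = 6.000).
Solving J·Δ = −F gives Δ = (-0.833, 9.833).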